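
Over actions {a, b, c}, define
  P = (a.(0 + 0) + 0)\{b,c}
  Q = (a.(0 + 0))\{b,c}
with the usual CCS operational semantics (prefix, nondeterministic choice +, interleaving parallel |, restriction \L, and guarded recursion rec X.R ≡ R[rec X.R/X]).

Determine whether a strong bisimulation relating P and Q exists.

YES

LTS(P): 2 reachable states
  p0 = (a.(0 + 0) + 0)\{b,c} → -a-> p1
  p1 = (0 + 0)\{b,c} → deadlocked
LTS(Q): 2 reachable states
  q0 = (a.(0 + 0))\{b,c} → -a-> q1
  q1 = (0 + 0)\{b,c} → deadlocked
Bisimilarity quotient blocks:
  B0 = {p0, q0}
  B1 = {p1, q1}
p0 ∈ B0, q0 ∈ B0 → same block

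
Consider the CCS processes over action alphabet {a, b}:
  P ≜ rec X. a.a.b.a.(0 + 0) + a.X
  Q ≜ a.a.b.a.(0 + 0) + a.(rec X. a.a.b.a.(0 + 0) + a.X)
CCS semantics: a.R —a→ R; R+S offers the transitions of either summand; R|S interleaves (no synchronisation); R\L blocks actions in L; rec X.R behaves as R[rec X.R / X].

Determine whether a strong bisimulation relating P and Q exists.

Reachable graph of P (5 states):
  m0 = rec X. a.a.b.a.(0 + 0) + a.X → =a=> m0, =a=> m1
  m1 = a.b.a.(0 + 0) → =a=> m2
  m2 = b.a.(0 + 0) → =b=> m3
  m3 = a.(0 + 0) → =a=> m4
  m4 = 0 + 0 → ∅
Reachable graph of Q (6 states):
  n0 = a.a.b.a.(0 + 0) + a.(rec X. a.a.b.a.(0 + 0) + a.X) → =a=> n1, =a=> n2
  n1 = a.b.a.(0 + 0) → =a=> n3
  n2 = rec X. a.a.b.a.(0 + 0) + a.X → =a=> n1, =a=> n2
  n3 = b.a.(0 + 0) → =b=> n4
  n4 = a.(0 + 0) → =a=> n5
  n5 = 0 + 0 → ∅
Partition-refinement fixed point:
  B0 = {m0, n0, n2}
  B1 = {m1, n1}
  B2 = {m2, n3}
  B3 = {m3, n4}
  B4 = {m4, n5}
m0 ∈ B0, n0 ∈ B0 → same block

YES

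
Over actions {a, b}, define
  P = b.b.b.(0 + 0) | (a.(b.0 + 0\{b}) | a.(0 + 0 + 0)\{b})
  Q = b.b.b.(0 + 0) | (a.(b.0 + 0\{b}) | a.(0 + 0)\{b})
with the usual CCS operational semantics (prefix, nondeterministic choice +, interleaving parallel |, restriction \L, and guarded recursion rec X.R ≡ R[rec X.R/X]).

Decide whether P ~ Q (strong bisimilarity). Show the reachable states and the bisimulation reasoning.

P ~ Q

LTS(P): 24 reachable states
  u0 = b.b.b.(0 + 0) | (a.(b.0 + 0\{b}) | a.(0 + 0 + 0)\{b}) → =a=> u1, =a=> u2, =b=> u3
  u1 = b.b.b.(0 + 0) | ((b.0 + 0\{b}) | a.(0 + 0 + 0)\{b}) → =a=> u4, =b=> u5, =b=> u6
  u2 = b.b.b.(0 + 0) | (a.(b.0 + 0\{b}) | (0 + 0 + 0)\{b}) → =a=> u4, =b=> u7
  u3 = b.b.(0 + 0) | (a.(b.0 + 0\{b}) | a.(0 + 0 + 0)\{b}) → =a=> u5, =a=> u7, =b=> u8
  u4 = b.b.b.(0 + 0) | ((b.0 + 0\{b}) | (0 + 0 + 0)\{b}) → =b=> u10, =b=> u9
  u5 = b.b.(0 + 0) | ((b.0 + 0\{b}) | a.(0 + 0 + 0)\{b}) → =a=> u9, =b=> u11, =b=> u12
  u6 = b.b.b.(0 + 0) | (0 | a.(0 + 0 + 0)\{b}) → =a=> u10, =b=> u12
  u7 = b.b.(0 + 0) | (a.(b.0 + 0\{b}) | (0 + 0 + 0)\{b}) → =a=> u9, =b=> u13
  u8 = b.(0 + 0) | (a.(b.0 + 0\{b}) | a.(0 + 0 + 0)\{b}) → =a=> u11, =a=> u13, =b=> u14
  u9 = b.b.(0 + 0) | ((b.0 + 0\{b}) | (0 + 0 + 0)\{b}) → =b=> u15, =b=> u16
  u10 = b.b.b.(0 + 0) | (0 | (0 + 0 + 0)\{b}) → =b=> u16
  u11 = b.(0 + 0) | ((b.0 + 0\{b}) | a.(0 + 0 + 0)\{b}) → =a=> u15, =b=> u17, =b=> u18
  u12 = b.b.(0 + 0) | (0 | a.(0 + 0 + 0)\{b}) → =a=> u16, =b=> u18
  u13 = b.(0 + 0) | (a.(b.0 + 0\{b}) | (0 + 0 + 0)\{b}) → =a=> u15, =b=> u19
  u14 = (0 + 0) | (a.(b.0 + 0\{b}) | a.(0 + 0 + 0)\{b}) → =a=> u17, =a=> u19
  u15 = b.(0 + 0) | ((b.0 + 0\{b}) | (0 + 0 + 0)\{b}) → =b=> u20, =b=> u21
  u16 = b.b.(0 + 0) | (0 | (0 + 0 + 0)\{b}) → =b=> u21
  u17 = (0 + 0) | ((b.0 + 0\{b}) | a.(0 + 0 + 0)\{b}) → =a=> u20, =b=> u22
  u18 = b.(0 + 0) | (0 | a.(0 + 0 + 0)\{b}) → =a=> u21, =b=> u22
  u19 = (0 + 0) | (a.(b.0 + 0\{b}) | (0 + 0 + 0)\{b}) → =a=> u20
  u20 = (0 + 0) | ((b.0 + 0\{b}) | (0 + 0 + 0)\{b}) → =b=> u23
  u21 = b.(0 + 0) | (0 | (0 + 0 + 0)\{b}) → =b=> u23
  u22 = (0 + 0) | (0 | a.(0 + 0 + 0)\{b}) → =a=> u23
  u23 = (0 + 0) | (0 | (0 + 0 + 0)\{b}) → ∅
LTS(Q): 24 reachable states
  v0 = b.b.b.(0 + 0) | (a.(b.0 + 0\{b}) | a.(0 + 0)\{b}) → =a=> v1, =a=> v2, =b=> v3
  v1 = b.b.b.(0 + 0) | ((b.0 + 0\{b}) | a.(0 + 0)\{b}) → =a=> v4, =b=> v5, =b=> v6
  v2 = b.b.b.(0 + 0) | (a.(b.0 + 0\{b}) | (0 + 0)\{b}) → =a=> v4, =b=> v7
  v3 = b.b.(0 + 0) | (a.(b.0 + 0\{b}) | a.(0 + 0)\{b}) → =a=> v5, =a=> v7, =b=> v8
  v4 = b.b.b.(0 + 0) | ((b.0 + 0\{b}) | (0 + 0)\{b}) → =b=> v10, =b=> v9
  v5 = b.b.(0 + 0) | ((b.0 + 0\{b}) | a.(0 + 0)\{b}) → =a=> v9, =b=> v11, =b=> v12
  v6 = b.b.b.(0 + 0) | (0 | a.(0 + 0)\{b}) → =a=> v10, =b=> v12
  v7 = b.b.(0 + 0) | (a.(b.0 + 0\{b}) | (0 + 0)\{b}) → =a=> v9, =b=> v13
  v8 = b.(0 + 0) | (a.(b.0 + 0\{b}) | a.(0 + 0)\{b}) → =a=> v11, =a=> v13, =b=> v14
  v9 = b.b.(0 + 0) | ((b.0 + 0\{b}) | (0 + 0)\{b}) → =b=> v15, =b=> v16
  v10 = b.b.b.(0 + 0) | (0 | (0 + 0)\{b}) → =b=> v16
  v11 = b.(0 + 0) | ((b.0 + 0\{b}) | a.(0 + 0)\{b}) → =a=> v15, =b=> v17, =b=> v18
  v12 = b.b.(0 + 0) | (0 | a.(0 + 0)\{b}) → =a=> v16, =b=> v18
  v13 = b.(0 + 0) | (a.(b.0 + 0\{b}) | (0 + 0)\{b}) → =a=> v15, =b=> v19
  v14 = (0 + 0) | (a.(b.0 + 0\{b}) | a.(0 + 0)\{b}) → =a=> v17, =a=> v19
  v15 = b.(0 + 0) | ((b.0 + 0\{b}) | (0 + 0)\{b}) → =b=> v20, =b=> v21
  v16 = b.b.(0 + 0) | (0 | (0 + 0)\{b}) → =b=> v21
  v17 = (0 + 0) | ((b.0 + 0\{b}) | a.(0 + 0)\{b}) → =a=> v20, =b=> v22
  v18 = b.(0 + 0) | (0 | a.(0 + 0)\{b}) → =a=> v21, =b=> v22
  v19 = (0 + 0) | (a.(b.0 + 0\{b}) | (0 + 0)\{b}) → =a=> v20
  v20 = (0 + 0) | ((b.0 + 0\{b}) | (0 + 0)\{b}) → =b=> v23
  v21 = b.(0 + 0) | (0 | (0 + 0)\{b}) → =b=> v23
  v22 = (0 + 0) | (0 | a.(0 + 0)\{b}) → =a=> v23
  v23 = (0 + 0) | (0 | (0 + 0)\{b}) → ∅
Bisimilarity quotient blocks:
  B0 = {u0, v0}
  B1 = {u2, v2}
  B2 = {u7, v7}
  B3 = {u10, u9, v10, v9}
  B4 = {u15, u16, v15, v16}
  B5 = {u20, u21, v20, v21}
  B6 = {u23, v23}
  B7 = {u13, v13}
  B8 = {u19, v19}
  B9 = {u4, v4}
  B10 = {u3, v3}
  B11 = {u5, u6, v5, v6}
  B12 = {u11, u12, v11, v12}
  B13 = {u17, u18, v17, v18}
  B14 = {u22, v22}
  B15 = {u8, v8}
  B16 = {u14, v14}
  B17 = {u1, v1}
u0 ∈ B0, v0 ∈ B0 → same block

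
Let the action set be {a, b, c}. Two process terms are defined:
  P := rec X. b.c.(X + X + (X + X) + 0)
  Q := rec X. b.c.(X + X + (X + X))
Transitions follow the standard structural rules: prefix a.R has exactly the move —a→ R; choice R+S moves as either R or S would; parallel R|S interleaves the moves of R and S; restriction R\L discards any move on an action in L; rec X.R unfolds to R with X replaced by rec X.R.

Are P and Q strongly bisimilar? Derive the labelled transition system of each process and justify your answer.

P ~ Q

Reachable graph of P (3 states):
  s0 = rec X. b.c.(X + X + (X + X) + 0) | —b→ s1
  s1 = c.((rec X. b.c.(X + X + (X + X) + 0)) + (rec X. b.c.(X + X + (X + X) + 0)) + ((rec X. b.c.(X + X + (X + X) + 0)) + (rec X. b.c.(X + X + (X + X) + 0))) + 0) | —c→ s2
  s2 = (rec X. b.c.(X + X + (X + X) + 0)) + (rec X. b.c.(X + X + (X + X) + 0)) + ((rec X. b.c.(X + X + (X + X) + 0)) + (rec X. b.c.(X + X + (X + X) + 0))) + 0 | —b→ s1
Reachable graph of Q (3 states):
  t0 = rec X. b.c.(X + X + (X + X)) | —b→ t1
  t1 = c.((rec X. b.c.(X + X + (X + X))) + (rec X. b.c.(X + X + (X + X))) + ((rec X. b.c.(X + X + (X + X))) + (rec X. b.c.(X + X + (X + X))))) | —c→ t2
  t2 = (rec X. b.c.(X + X + (X + X))) + (rec X. b.c.(X + X + (X + X))) + ((rec X. b.c.(X + X + (X + X))) + (rec X. b.c.(X + X + (X + X)))) | —b→ t1
Bisimilarity quotient blocks:
  B0 = {s0, s2, t0, t2}
  B1 = {s1, t1}
s0 ∈ B0, t0 ∈ B0 → same block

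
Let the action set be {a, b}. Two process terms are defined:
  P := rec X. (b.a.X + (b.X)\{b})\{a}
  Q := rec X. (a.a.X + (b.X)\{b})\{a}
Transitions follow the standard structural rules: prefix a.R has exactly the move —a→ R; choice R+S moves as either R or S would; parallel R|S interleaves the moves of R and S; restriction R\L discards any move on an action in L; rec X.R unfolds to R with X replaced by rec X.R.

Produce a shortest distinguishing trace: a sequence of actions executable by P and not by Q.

b

Reachable graph of P (2 states):
  s0 = rec X. (b.a.X + (b.X)\{b})\{a} ⊢ --b--▸ s1
  s1 = (a.(rec X. (b.a.X + (b.X)\{b})\{a}))\{a} ⊢ deadlocked
Reachable graph of Q (1 states):
  t0 = rec X. (a.a.X + (b.X)\{b})\{a} ⊢ deadlocked
Executing b from P (initial set {s0}):
  after b @ step 1: {s1}
  P completes σ.
Executing b from Q (initial set {t0}):
  after b @ step 1: ∅ (Q stuck)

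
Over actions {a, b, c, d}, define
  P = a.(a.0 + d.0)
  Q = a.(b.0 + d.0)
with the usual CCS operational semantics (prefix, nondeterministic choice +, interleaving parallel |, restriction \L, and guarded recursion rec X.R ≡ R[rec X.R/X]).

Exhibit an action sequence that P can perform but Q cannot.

aa

LTS(P): 3 reachable states
  m0 = a.(a.0 + d.0) ⊢ =a=> m1
  m1 = a.0 + d.0 ⊢ =a=> m2, =d=> m2
  m2 = 0 ⊢ ·
LTS(Q): 3 reachable states
  n0 = a.(b.0 + d.0) ⊢ =a=> n1
  n1 = b.0 + d.0 ⊢ =b=> n2, =d=> n2
  n2 = 0 ⊢ ·
Trace ⟨aa⟩ through P, begin at {m0}:
  step 1 (a): {m1}
  step 2 (a): {m2}
  — P admits the full trace.
Trace ⟨aa⟩ through Q, begin at {n0}:
  step 1 (a): {n1}
  step 2 (a): ∅ (Q stuck)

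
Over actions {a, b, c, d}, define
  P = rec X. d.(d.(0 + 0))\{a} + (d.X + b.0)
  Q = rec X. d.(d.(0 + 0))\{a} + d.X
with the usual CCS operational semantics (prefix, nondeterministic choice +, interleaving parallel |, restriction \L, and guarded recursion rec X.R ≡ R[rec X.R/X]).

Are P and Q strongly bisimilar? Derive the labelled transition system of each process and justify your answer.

not bisimilar

LTS(P): 4 reachable states
  s0 = rec X. d.(d.(0 + 0))\{a} + (d.X + b.0) :: —b→ s1, —d→ s0, —d→ s2
  s1 = 0 :: (no moves)
  s2 = (d.(0 + 0))\{a} :: —d→ s3
  s3 = (0 + 0)\{a} :: (no moves)
LTS(Q): 3 reachable states
  t0 = rec X. d.(d.(0 + 0))\{a} + d.X :: —d→ t0, —d→ t1
  t1 = (d.(0 + 0))\{a} :: —d→ t2
  t2 = (0 + 0)\{a} :: (no moves)
Partition-refinement fixed point:
  B0 = {s0}
  B1 = {s2, t1}
  B2 = {s1, s3, t2}
  B3 = {t0}
s0 ∈ B0, t0 ∈ B3 → different blocks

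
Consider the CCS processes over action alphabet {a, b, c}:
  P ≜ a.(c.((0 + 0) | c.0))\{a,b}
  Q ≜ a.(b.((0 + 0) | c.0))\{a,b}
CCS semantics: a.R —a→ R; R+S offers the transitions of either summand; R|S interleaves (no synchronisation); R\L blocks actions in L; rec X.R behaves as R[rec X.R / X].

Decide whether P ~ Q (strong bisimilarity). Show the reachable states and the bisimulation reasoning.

LTS(P): 4 reachable states
  u0 = a.(c.((0 + 0) | c.0))\{a,b} has moves --a--▸ u1
  u1 = (c.((0 + 0) | c.0))\{a,b} has moves --c--▸ u2
  u2 = ((0 + 0) | c.0)\{a,b} has moves --c--▸ u3
  u3 = ((0 + 0) | 0)\{a,b} has moves ·
LTS(Q): 2 reachable states
  v0 = a.(b.((0 + 0) | c.0))\{a,b} has moves --a--▸ v1
  v1 = (b.((0 + 0) | c.0))\{a,b} has moves ·
Partition-refinement fixed point:
  B0 = {u0}
  B1 = {u1}
  B2 = {u2}
  B3 = {u3, v1}
  B4 = {v0}
u0 ∈ B0, v0 ∈ B4 → different blocks

not bisimilar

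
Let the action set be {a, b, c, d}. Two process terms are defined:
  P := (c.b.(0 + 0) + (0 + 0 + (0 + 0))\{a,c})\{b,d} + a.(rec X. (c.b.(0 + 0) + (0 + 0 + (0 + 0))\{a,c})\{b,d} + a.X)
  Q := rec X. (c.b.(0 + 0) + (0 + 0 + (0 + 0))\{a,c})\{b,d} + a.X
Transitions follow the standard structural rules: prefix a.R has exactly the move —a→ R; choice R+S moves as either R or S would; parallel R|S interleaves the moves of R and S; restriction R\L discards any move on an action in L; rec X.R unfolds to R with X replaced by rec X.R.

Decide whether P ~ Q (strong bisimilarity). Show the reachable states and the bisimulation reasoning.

YES

Reachable graph of P (3 states):
  m0 = (c.b.(0 + 0) + (0 + 0 + (0 + 0))\{a,c})\{b,d} + a.(rec X. (c.b.(0 + 0) + (0 + 0 + (0 + 0))\{a,c})\{b,d} + a.X) :: —a→ m1, —c→ m2
  m1 = rec X. (c.b.(0 + 0) + (0 + 0 + (0 + 0))\{a,c})\{b,d} + a.X :: —a→ m1, —c→ m2
  m2 = (b.(0 + 0))\{b,d} :: (no moves)
Reachable graph of Q (2 states):
  n0 = rec X. (c.b.(0 + 0) + (0 + 0 + (0 + 0))\{a,c})\{b,d} + a.X :: —a→ n0, —c→ n1
  n1 = (b.(0 + 0))\{b,d} :: (no moves)
Bisimilarity quotient blocks:
  B0 = {m0, m1, n0}
  B1 = {m2, n1}
m0 ∈ B0, n0 ∈ B0 → same block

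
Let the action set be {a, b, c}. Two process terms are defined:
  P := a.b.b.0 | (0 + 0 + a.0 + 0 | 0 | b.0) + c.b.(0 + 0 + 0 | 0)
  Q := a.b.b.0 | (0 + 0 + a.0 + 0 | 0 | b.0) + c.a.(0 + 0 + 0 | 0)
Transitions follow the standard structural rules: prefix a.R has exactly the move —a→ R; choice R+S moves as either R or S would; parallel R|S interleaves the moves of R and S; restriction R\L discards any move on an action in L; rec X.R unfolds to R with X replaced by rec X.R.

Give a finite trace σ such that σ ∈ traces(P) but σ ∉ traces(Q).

LTS(P): 14 reachable states
  s0 = a.b.b.0 | (0 + 0 + a.0 + 0 | 0 | b.0) + c.b.(0 + 0 + 0 | 0) has moves —a→ s1, —a→ s2, —b→ s3, —c→ s4
  s1 = a.b.b.0 | 0 has moves —a→ s5
  s2 = b.b.0 | (0 + 0 + a.0 + 0 | 0 | b.0) has moves —a→ s5, —b→ s6, —b→ s7
  s3 = a.b.b.0 | (0 | 0 | 0) has moves —a→ s7
  s4 = b.(0 + 0 + 0 | 0) has moves —b→ s8
  s5 = b.b.0 | 0 has moves —b→ s9
  s6 = b.0 | (0 + 0 + a.0 + 0 | 0 | b.0) has moves —a→ s9, —b→ s10, —b→ s11
  s7 = b.b.0 | (0 | 0 | 0) has moves —b→ s11
  s8 = 0 + 0 + 0 | 0 has moves deadlocked
  s9 = b.0 | 0 has moves —b→ s12
  s10 = 0 | (0 + 0 + a.0 + 0 | 0 | b.0) has moves —a→ s12, —b→ s13
  s11 = b.0 | (0 | 0 | 0) has moves —b→ s13
  s12 = 0 | 0 has moves deadlocked
  s13 = 0 | (0 | 0 | 0) has moves deadlocked
LTS(Q): 14 reachable states
  t0 = a.b.b.0 | (0 + 0 + a.0 + 0 | 0 | b.0) + c.a.(0 + 0 + 0 | 0) has moves —a→ t1, —a→ t2, —b→ t3, —c→ t4
  t1 = a.b.b.0 | 0 has moves —a→ t5
  t2 = b.b.0 | (0 + 0 + a.0 + 0 | 0 | b.0) has moves —a→ t5, —b→ t6, —b→ t7
  t3 = a.b.b.0 | (0 | 0 | 0) has moves —a→ t7
  t4 = a.(0 + 0 + 0 | 0) has moves —a→ t8
  t5 = b.b.0 | 0 has moves —b→ t9
  t6 = b.0 | (0 + 0 + a.0 + 0 | 0 | b.0) has moves —a→ t9, —b→ t10, —b→ t11
  t7 = b.b.0 | (0 | 0 | 0) has moves —b→ t11
  t8 = 0 + 0 + 0 | 0 has moves deadlocked
  t9 = b.0 | 0 has moves —b→ t12
  t10 = 0 | (0 + 0 + a.0 + 0 | 0 | b.0) has moves —a→ t12, —b→ t13
  t11 = b.0 | (0 | 0 | 0) has moves —b→ t13
  t12 = 0 | 0 has moves deadlocked
  t13 = 0 | (0 | 0 | 0) has moves deadlocked
Executing cb from P (initial set {s0}):
  [1] c ⇒ {s4}
  [2] b ⇒ {s8}
  — P admits the full trace.
Executing cb from Q (initial set {t0}):
  [1] c ⇒ {t4}
  [2] b ⇒ no successor for Q

cb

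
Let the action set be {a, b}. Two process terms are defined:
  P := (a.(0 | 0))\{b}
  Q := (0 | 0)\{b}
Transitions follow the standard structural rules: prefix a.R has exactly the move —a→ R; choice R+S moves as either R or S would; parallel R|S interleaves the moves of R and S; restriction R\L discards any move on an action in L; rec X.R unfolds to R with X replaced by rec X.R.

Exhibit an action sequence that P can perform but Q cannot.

a

Reachable graph of P (2 states):
  m0 = (a.(0 | 0))\{b} has moves -a-> m1
  m1 = (0 | 0)\{b} has moves deadlocked
Reachable graph of Q (1 states):
  n0 = (0 | 0)\{b} has moves deadlocked
Executing a from P (initial set {m0}):
  after a @ step 1: {m1}
  P completes σ.
Executing a from Q (initial set {n0}):
  after a @ step 1: ∅  — Q cannot continue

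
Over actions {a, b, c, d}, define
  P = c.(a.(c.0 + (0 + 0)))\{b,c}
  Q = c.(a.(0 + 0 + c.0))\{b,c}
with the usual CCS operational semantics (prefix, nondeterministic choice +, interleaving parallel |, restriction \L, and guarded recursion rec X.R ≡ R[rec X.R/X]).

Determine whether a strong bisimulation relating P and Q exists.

bisimilar

P's transition system — 3 states:
  s0 = c.(a.(c.0 + (0 + 0)))\{b,c} | =c=> s1
  s1 = (a.(c.0 + (0 + 0)))\{b,c} | =a=> s2
  s2 = (c.0 + (0 + 0))\{b,c} | ∅
Q's transition system — 3 states:
  t0 = c.(a.(0 + 0 + c.0))\{b,c} | =c=> t1
  t1 = (a.(0 + 0 + c.0))\{b,c} | =a=> t2
  t2 = (0 + 0 + c.0)\{b,c} | ∅
Bisimilarity quotient blocks:
  B0 = {s0, t0}
  B1 = {s1, t1}
  B2 = {s2, t2}
s0 ∈ B0, t0 ∈ B0 → same block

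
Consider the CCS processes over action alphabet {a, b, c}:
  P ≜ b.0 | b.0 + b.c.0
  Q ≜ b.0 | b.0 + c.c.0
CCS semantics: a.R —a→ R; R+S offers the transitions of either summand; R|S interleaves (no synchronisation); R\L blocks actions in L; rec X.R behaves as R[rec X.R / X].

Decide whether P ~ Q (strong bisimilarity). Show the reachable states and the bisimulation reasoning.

Reachable graph of P (6 states):
  m0 = b.0 | b.0 + b.c.0 ⊢ —b→ m1, —b→ m2, —b→ m3
  m1 = 0 | b.0 ⊢ —b→ m4
  m2 = b.0 | 0 ⊢ —b→ m4
  m3 = c.0 ⊢ —c→ m5
  m4 = 0 | 0 ⊢ stopped
  m5 = 0 ⊢ stopped
Reachable graph of Q (6 states):
  n0 = b.0 | b.0 + c.c.0 ⊢ —b→ n1, —b→ n2, —c→ n3
  n1 = 0 | b.0 ⊢ —b→ n4
  n2 = b.0 | 0 ⊢ —b→ n4
  n3 = c.0 ⊢ —c→ n5
  n4 = 0 | 0 ⊢ stopped
  n5 = 0 ⊢ stopped
Partition-refinement fixed point:
  B0 = {m0}
  B1 = {m1, m2, n1, n2}
  B2 = {m4, m5, n4, n5}
  B3 = {m3, n3}
  B4 = {n0}
m0 ∈ B0, n0 ∈ B4 → different blocks

not bisimilar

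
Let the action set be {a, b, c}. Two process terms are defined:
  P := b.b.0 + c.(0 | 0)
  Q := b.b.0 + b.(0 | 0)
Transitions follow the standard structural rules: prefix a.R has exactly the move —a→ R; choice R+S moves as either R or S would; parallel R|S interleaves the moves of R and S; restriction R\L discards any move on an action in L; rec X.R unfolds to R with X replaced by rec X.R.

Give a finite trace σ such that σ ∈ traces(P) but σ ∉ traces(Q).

c

Reachable graph of P (4 states):
  u0 = b.b.0 + c.(0 | 0) has moves --b--▸ u1, --c--▸ u2
  u1 = b.0 has moves --b--▸ u3
  u2 = 0 | 0 has moves deadlocked
  u3 = 0 has moves deadlocked
Reachable graph of Q (4 states):
  v0 = b.b.0 + b.(0 | 0) has moves --b--▸ v1, --b--▸ v2
  v1 = 0 | 0 has moves deadlocked
  v2 = b.0 has moves --b--▸ v3
  v3 = 0 has moves deadlocked
Trace ⟨c⟩ through P, begin at {u0}:
  after c @ step 1: {u2}
  — P admits the full trace.
Trace ⟨c⟩ through Q, begin at {v0}:
  after c @ step 1: no successor for Q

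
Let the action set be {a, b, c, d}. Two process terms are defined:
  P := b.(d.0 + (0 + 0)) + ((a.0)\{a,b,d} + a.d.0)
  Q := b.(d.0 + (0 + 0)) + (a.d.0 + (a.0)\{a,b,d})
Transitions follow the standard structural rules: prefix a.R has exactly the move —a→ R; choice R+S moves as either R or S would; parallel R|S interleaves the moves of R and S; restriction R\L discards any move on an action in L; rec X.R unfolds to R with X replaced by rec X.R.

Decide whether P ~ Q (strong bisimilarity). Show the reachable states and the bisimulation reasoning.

LTS(P): 4 reachable states
  s0 = b.(d.0 + (0 + 0)) + ((a.0)\{a,b,d} + a.d.0) has moves -a-> s1, -b-> s2
  s1 = d.0 has moves -d-> s3
  s2 = d.0 + (0 + 0) has moves -d-> s3
  s3 = 0 has moves (no moves)
LTS(Q): 4 reachable states
  t0 = b.(d.0 + (0 + 0)) + (a.d.0 + (a.0)\{a,b,d}) has moves -a-> t1, -b-> t2
  t1 = d.0 has moves -d-> t3
  t2 = d.0 + (0 + 0) has moves -d-> t3
  t3 = 0 has moves (no moves)
Bisimilarity quotient blocks:
  B0 = {s0, t0}
  B1 = {s1, s2, t1, t2}
  B2 = {s3, t3}
s0 ∈ B0, t0 ∈ B0 → same block

P ~ Q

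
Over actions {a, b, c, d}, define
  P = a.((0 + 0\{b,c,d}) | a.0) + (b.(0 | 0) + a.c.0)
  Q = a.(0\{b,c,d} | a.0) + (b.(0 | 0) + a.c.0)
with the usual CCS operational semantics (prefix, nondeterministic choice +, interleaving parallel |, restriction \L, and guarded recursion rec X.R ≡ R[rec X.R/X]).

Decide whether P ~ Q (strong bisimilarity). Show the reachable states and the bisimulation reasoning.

YES

P's transition system — 6 states:
  m0 = a.((0 + 0\{b,c,d}) | a.0) + (b.(0 | 0) + a.c.0) → -a-> m1, -a-> m2, -b-> m3
  m1 = (0 + 0\{b,c,d}) | a.0 → -a-> m4
  m2 = c.0 → -c-> m5
  m3 = 0 | 0 → stopped
  m4 = (0 + 0\{b,c,d}) | 0 → stopped
  m5 = 0 → stopped
Q's transition system — 6 states:
  n0 = a.(0\{b,c,d} | a.0) + (b.(0 | 0) + a.c.0) → -a-> n1, -a-> n2, -b-> n3
  n1 = 0\{b,c,d} | a.0 → -a-> n4
  n2 = c.0 → -c-> n5
  n3 = 0 | 0 → stopped
  n4 = 0\{b,c,d} | 0 → stopped
  n5 = 0 → stopped
Partition-refinement fixed point:
  B0 = {m0, n0}
  B1 = {m1, n1}
  B2 = {m3, m4, m5, n3, n4, n5}
  B3 = {m2, n2}
m0 ∈ B0, n0 ∈ B0 → same block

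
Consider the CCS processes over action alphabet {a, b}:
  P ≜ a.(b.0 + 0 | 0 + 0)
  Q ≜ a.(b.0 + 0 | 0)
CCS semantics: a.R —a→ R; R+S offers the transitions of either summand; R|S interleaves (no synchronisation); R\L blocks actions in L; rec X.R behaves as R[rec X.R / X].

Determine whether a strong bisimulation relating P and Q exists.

P's transition system — 3 states:
  m0 = a.(b.0 + 0 | 0 + 0) | -a-> m1
  m1 = b.0 + 0 | 0 + 0 | -b-> m2
  m2 = 0 | stopped
Q's transition system — 3 states:
  n0 = a.(b.0 + 0 | 0) | -a-> n1
  n1 = b.0 + 0 | 0 | -b-> n2
  n2 = 0 | stopped
Partition-refinement fixed point:
  B0 = {m0, n0}
  B1 = {m1, n1}
  B2 = {m2, n2}
m0 ∈ B0, n0 ∈ B0 → same block

YES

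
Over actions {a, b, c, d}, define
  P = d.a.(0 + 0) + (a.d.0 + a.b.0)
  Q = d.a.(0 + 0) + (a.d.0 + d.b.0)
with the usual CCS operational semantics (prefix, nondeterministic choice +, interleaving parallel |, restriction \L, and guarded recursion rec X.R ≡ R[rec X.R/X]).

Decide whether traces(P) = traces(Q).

NO — witness ⟨ab⟩

LTS(P): 6 reachable states
  m0 = d.a.(0 + 0) + (a.d.0 + a.b.0) ⊢ —a→ m1, —a→ m2, —d→ m3
  m1 = b.0 ⊢ —b→ m4
  m2 = d.0 ⊢ —d→ m4
  m3 = a.(0 + 0) ⊢ —a→ m5
  m4 = 0 ⊢ ∅
  m5 = 0 + 0 ⊢ ∅
LTS(Q): 6 reachable states
  n0 = d.a.(0 + 0) + (a.d.0 + d.b.0) ⊢ —a→ n1, —d→ n2, —d→ n3
  n1 = d.0 ⊢ —d→ n4
  n2 = a.(0 + 0) ⊢ —a→ n5
  n3 = b.0 ⊢ —b→ n4
  n4 = 0 ⊢ ∅
  n5 = 0 + 0 ⊢ ∅
Executing ab from P (initial set {m0}):
  [1] a ⇒ {m1, m2}
  [2] b ⇒ {m4}
  — P admits the full trace.
Executing ab from Q (initial set {n0}):
  [1] a ⇒ {n1}
  [2] b ⇒ ∅ (Q stuck)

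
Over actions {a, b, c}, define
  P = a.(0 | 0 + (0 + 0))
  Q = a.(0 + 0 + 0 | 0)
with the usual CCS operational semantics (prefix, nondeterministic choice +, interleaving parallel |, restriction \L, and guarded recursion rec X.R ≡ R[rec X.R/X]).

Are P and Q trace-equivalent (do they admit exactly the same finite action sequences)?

traces(P) = traces(Q)

Reachable graph of P (2 states):
  u0 = a.(0 | 0 + (0 + 0)) has moves =a=> u1
  u1 = 0 | 0 + (0 + 0) has moves ∅
Reachable graph of Q (2 states):
  v0 = a.(0 + 0 + 0 | 0) has moves =a=> v1
  v1 = 0 + 0 + 0 | 0 has moves ∅
Bisimilarity quotient blocks:
  B0 = {u0, v0}
  B1 = {u1, v1}
u0 ∈ B0, v0 ∈ B0 → same block
Bisimilar ⇒ trace-equivalent.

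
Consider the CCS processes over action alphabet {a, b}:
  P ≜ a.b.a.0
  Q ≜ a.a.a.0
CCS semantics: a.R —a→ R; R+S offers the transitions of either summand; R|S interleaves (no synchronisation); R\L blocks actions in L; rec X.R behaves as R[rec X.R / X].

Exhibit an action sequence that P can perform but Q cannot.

P's transition system — 4 states:
  u0 = a.b.a.0 | —a→ u1
  u1 = b.a.0 | —b→ u2
  u2 = a.0 | —a→ u3
  u3 = 0 | stopped
Q's transition system — 4 states:
  v0 = a.a.a.0 | —a→ v1
  v1 = a.a.0 | —a→ v2
  v2 = a.0 | —a→ v3
  v3 = 0 | stopped
Run σ = ⟨ab⟩ on P: start {u0}
  [1] a ⇒ {u1}
  [2] b ⇒ {u2}
  — P admits the full trace.
Run σ = ⟨ab⟩ on Q: start {v0}
  [1] a ⇒ {v1}
  [2] b ⇒ ∅ (Q stuck)

ab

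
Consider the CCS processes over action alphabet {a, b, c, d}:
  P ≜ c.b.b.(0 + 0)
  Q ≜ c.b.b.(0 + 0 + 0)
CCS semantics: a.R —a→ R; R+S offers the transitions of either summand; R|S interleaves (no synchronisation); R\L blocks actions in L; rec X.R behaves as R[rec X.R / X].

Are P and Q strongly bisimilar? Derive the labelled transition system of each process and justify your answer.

YES

P's transition system — 4 states:
  m0 = c.b.b.(0 + 0) has moves -c-> m1
  m1 = b.b.(0 + 0) has moves -b-> m2
  m2 = b.(0 + 0) has moves -b-> m3
  m3 = 0 + 0 has moves ·
Q's transition system — 4 states:
  n0 = c.b.b.(0 + 0 + 0) has moves -c-> n1
  n1 = b.b.(0 + 0 + 0) has moves -b-> n2
  n2 = b.(0 + 0 + 0) has moves -b-> n3
  n3 = 0 + 0 + 0 has moves ·
Coarsest stable partition (strong bisimilarity classes):
  B0 = {m0, n0}
  B1 = {m1, n1}
  B2 = {m2, n2}
  B3 = {m3, n3}
m0 ∈ B0, n0 ∈ B0 → same block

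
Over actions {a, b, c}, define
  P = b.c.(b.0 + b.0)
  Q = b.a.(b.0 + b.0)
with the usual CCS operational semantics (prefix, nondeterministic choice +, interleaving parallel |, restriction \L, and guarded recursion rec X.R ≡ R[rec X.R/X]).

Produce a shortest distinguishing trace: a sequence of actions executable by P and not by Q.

P's transition system — 4 states:
  s0 = b.c.(b.0 + b.0) has moves =b=> s1
  s1 = c.(b.0 + b.0) has moves =c=> s2
  s2 = b.0 + b.0 has moves =b=> s3
  s3 = 0 has moves deadlocked
Q's transition system — 4 states:
  t0 = b.a.(b.0 + b.0) has moves =b=> t1
  t1 = a.(b.0 + b.0) has moves =a=> t2
  t2 = b.0 + b.0 has moves =b=> t3
  t3 = 0 has moves deadlocked
Trace ⟨bc⟩ through P, begin at {s0}:
  [1] b ⇒ {s1}
  [2] c ⇒ {s2}
  P completes σ.
Trace ⟨bc⟩ through Q, begin at {t0}:
  [1] b ⇒ {t1}
  [2] c ⇒ ∅ (Q stuck)

bc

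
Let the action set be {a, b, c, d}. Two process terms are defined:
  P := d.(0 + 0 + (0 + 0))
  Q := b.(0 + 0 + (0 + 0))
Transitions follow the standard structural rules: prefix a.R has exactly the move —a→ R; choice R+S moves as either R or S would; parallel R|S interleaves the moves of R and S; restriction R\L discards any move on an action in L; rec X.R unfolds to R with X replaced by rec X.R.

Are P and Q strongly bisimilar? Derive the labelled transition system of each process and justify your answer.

P ≁ Q

Reachable graph of P (2 states):
  u0 = d.(0 + 0 + (0 + 0)) ⊢ =d=> u1
  u1 = 0 + 0 + (0 + 0) ⊢ deadlocked
Reachable graph of Q (2 states):
  v0 = b.(0 + 0 + (0 + 0)) ⊢ =b=> v1
  v1 = 0 + 0 + (0 + 0) ⊢ deadlocked
Coarsest stable partition (strong bisimilarity classes):
  B0 = {u0}
  B1 = {u1, v1}
  B2 = {v0}
u0 ∈ B0, v0 ∈ B2 → different blocks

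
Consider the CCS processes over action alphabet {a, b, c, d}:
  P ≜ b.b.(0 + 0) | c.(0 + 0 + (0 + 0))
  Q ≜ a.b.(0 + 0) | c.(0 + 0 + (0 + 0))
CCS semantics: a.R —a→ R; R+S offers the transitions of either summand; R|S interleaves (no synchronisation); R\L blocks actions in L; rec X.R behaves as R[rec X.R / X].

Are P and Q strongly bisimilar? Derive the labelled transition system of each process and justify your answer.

P ≁ Q

LTS(P): 6 reachable states
  u0 = b.b.(0 + 0) | c.(0 + 0 + (0 + 0)) → -b-> u1, -c-> u2
  u1 = b.(0 + 0) | c.(0 + 0 + (0 + 0)) → -b-> u3, -c-> u4
  u2 = b.b.(0 + 0) | (0 + 0 + (0 + 0)) → -b-> u4
  u3 = (0 + 0) | c.(0 + 0 + (0 + 0)) → -c-> u5
  u4 = b.(0 + 0) | (0 + 0 + (0 + 0)) → -b-> u5
  u5 = (0 + 0) | (0 + 0 + (0 + 0)) → (no moves)
LTS(Q): 6 reachable states
  v0 = a.b.(0 + 0) | c.(0 + 0 + (0 + 0)) → -a-> v1, -c-> v2
  v1 = b.(0 + 0) | c.(0 + 0 + (0 + 0)) → -b-> v3, -c-> v4
  v2 = a.b.(0 + 0) | (0 + 0 + (0 + 0)) → -a-> v4
  v3 = (0 + 0) | c.(0 + 0 + (0 + 0)) → -c-> v5
  v4 = b.(0 + 0) | (0 + 0 + (0 + 0)) → -b-> v5
  v5 = (0 + 0) | (0 + 0 + (0 + 0)) → (no moves)
Partition-refinement fixed point:
  B0 = {u0}
  B1 = {u1, v1}
  B2 = {u4, v4}
  B3 = {u5, v5}
  B4 = {u3, v3}
  B5 = {u2}
  B6 = {v0}
  B7 = {v2}
u0 ∈ B0, v0 ∈ B6 → different blocks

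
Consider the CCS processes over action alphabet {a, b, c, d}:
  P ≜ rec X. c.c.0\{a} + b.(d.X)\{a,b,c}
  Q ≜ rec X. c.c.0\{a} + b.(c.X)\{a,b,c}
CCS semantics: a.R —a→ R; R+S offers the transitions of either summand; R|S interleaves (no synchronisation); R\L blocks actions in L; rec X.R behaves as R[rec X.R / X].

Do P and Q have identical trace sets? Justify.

trace-distinct — witness ⟨bd⟩

Reachable graph of P (5 states):
  u0 = rec X. c.c.0\{a} + b.(d.X)\{a,b,c} has moves --b--▸ u1, --c--▸ u2
  u1 = (d.(rec X. c.c.0\{a} + b.(d.X)\{a,b,c}))\{a,b,c} has moves --d--▸ u3
  u2 = c.0\{a} has moves --c--▸ u4
  u3 = (rec X. c.c.0\{a} + b.(d.X)\{a,b,c})\{a,b,c} has moves ·
  u4 = 0\{a} has moves ·
Reachable graph of Q (4 states):
  v0 = rec X. c.c.0\{a} + b.(c.X)\{a,b,c} has moves --b--▸ v1, --c--▸ v2
  v1 = (c.(rec X. c.c.0\{a} + b.(c.X)\{a,b,c}))\{a,b,c} has moves ·
  v2 = c.0\{a} has moves --c--▸ v3
  v3 = 0\{a} has moves ·
Executing bd from P (initial set {u0}):
  step 1 (b): {u1}
  step 2 (d): {u3}
  ✓ P
Executing bd from Q (initial set {v0}):
  step 1 (b): {v1}
  step 2 (d): ∅ (Q stuck)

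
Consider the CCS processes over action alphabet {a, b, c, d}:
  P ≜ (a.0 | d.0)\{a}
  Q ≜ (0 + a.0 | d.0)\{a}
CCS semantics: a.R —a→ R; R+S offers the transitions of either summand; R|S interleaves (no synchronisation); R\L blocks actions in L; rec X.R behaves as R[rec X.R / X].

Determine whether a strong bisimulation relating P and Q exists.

P ~ Q

LTS(P): 2 reachable states
  s0 = (a.0 | d.0)\{a} | ··d··> s1
  s1 = (a.0 | 0)\{a} | ·
LTS(Q): 2 reachable states
  t0 = (0 + a.0 | d.0)\{a} | ··d··> t1
  t1 = (a.0 | 0)\{a} | ·
Partition-refinement fixed point:
  B0 = {s0, t0}
  B1 = {s1, t1}
s0 ∈ B0, t0 ∈ B0 → same block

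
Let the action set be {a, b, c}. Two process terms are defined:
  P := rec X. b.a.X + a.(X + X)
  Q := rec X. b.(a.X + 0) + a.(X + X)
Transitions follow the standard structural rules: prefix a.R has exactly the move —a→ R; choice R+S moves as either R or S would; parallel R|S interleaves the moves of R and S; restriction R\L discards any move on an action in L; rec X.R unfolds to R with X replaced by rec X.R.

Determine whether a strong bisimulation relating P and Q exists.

LTS(P): 3 reachable states
  p0 = rec X. b.a.X + a.(X + X) ⊢ —a→ p1, —b→ p2
  p1 = (rec X. b.a.X + a.(X + X)) + (rec X. b.a.X + a.(X + X)) ⊢ —a→ p1, —b→ p2
  p2 = a.(rec X. b.a.X + a.(X + X)) ⊢ —a→ p0
LTS(Q): 3 reachable states
  q0 = rec X. b.(a.X + 0) + a.(X + X) ⊢ —a→ q1, —b→ q2
  q1 = (rec X. b.(a.X + 0) + a.(X + X)) + (rec X. b.(a.X + 0) + a.(X + X)) ⊢ —a→ q1, —b→ q2
  q2 = a.(rec X. b.(a.X + 0) + a.(X + X)) + 0 ⊢ —a→ q0
Bisimilarity quotient blocks:
  B0 = {p0, p1, q0, q1}
  B1 = {p2, q2}
p0 ∈ B0, q0 ∈ B0 → same block

bisimilar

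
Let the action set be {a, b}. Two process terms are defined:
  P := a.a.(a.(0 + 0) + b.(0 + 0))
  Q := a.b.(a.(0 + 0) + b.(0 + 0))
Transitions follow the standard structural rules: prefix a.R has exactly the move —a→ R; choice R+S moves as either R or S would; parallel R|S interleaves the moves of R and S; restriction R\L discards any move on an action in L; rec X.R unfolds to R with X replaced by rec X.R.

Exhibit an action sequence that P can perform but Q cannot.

aa

P's transition system — 4 states:
  m0 = a.a.(a.(0 + 0) + b.(0 + 0)) :: -a-> m1
  m1 = a.(a.(0 + 0) + b.(0 + 0)) :: -a-> m2
  m2 = a.(0 + 0) + b.(0 + 0) :: -a-> m3, -b-> m3
  m3 = 0 + 0 :: deadlocked
Q's transition system — 4 states:
  n0 = a.b.(a.(0 + 0) + b.(0 + 0)) :: -a-> n1
  n1 = b.(a.(0 + 0) + b.(0 + 0)) :: -b-> n2
  n2 = a.(0 + 0) + b.(0 + 0) :: -a-> n3, -b-> n3
  n3 = 0 + 0 :: deadlocked
Run σ = ⟨aa⟩ on P: start {m0}
  step 1 (a): {m1}
  step 2 (a): {m2}
  ✓ P
Run σ = ⟨aa⟩ on Q: start {n0}
  step 1 (a): {n1}
  step 2 (a): ∅  — Q cannot continue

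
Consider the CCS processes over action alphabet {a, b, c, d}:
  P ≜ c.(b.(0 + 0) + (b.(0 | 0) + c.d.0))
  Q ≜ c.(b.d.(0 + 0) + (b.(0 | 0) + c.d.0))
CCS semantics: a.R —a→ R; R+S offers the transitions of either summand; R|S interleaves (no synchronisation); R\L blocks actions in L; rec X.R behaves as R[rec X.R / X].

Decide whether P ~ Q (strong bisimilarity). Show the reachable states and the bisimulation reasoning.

P ≁ Q

Reachable graph of P (6 states):
  m0 = c.(b.(0 + 0) + (b.(0 | 0) + c.d.0)) :: --c--▸ m1
  m1 = b.(0 + 0) + (b.(0 | 0) + c.d.0) :: --b--▸ m2, --b--▸ m3, --c--▸ m4
  m2 = 0 + 0 :: ∅
  m3 = 0 | 0 :: ∅
  m4 = d.0 :: --d--▸ m5
  m5 = 0 :: ∅
Reachable graph of Q (7 states):
  n0 = c.(b.d.(0 + 0) + (b.(0 | 0) + c.d.0)) :: --c--▸ n1
  n1 = b.d.(0 + 0) + (b.(0 | 0) + c.d.0) :: --b--▸ n2, --b--▸ n3, --c--▸ n4
  n2 = 0 | 0 :: ∅
  n3 = d.(0 + 0) :: --d--▸ n5
  n4 = d.0 :: --d--▸ n6
  n5 = 0 + 0 :: ∅
  n6 = 0 :: ∅
Bisimilarity quotient blocks:
  B0 = {m0}
  B1 = {m1}
  B2 = {m2, m3, m5, n2, n5, n6}
  B3 = {m4, n3, n4}
  B4 = {n0}
  B5 = {n1}
m0 ∈ B0, n0 ∈ B4 → different blocks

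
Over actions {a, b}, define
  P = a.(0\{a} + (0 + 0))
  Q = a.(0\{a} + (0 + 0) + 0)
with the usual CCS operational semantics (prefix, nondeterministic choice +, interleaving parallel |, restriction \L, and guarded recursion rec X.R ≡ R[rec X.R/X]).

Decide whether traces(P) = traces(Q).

trace-equivalent

Reachable graph of P (2 states):
  m0 = a.(0\{a} + (0 + 0)) | -a-> m1
  m1 = 0\{a} + (0 + 0) | ∅
Reachable graph of Q (2 states):
  n0 = a.(0\{a} + (0 + 0) + 0) | -a-> n1
  n1 = 0\{a} + (0 + 0) + 0 | ∅
Coarsest stable partition (strong bisimilarity classes):
  B0 = {m0, n0}
  B1 = {m1, n1}
m0 ∈ B0, n0 ∈ B0 → same block
Bisimilar ⇒ trace-equivalent.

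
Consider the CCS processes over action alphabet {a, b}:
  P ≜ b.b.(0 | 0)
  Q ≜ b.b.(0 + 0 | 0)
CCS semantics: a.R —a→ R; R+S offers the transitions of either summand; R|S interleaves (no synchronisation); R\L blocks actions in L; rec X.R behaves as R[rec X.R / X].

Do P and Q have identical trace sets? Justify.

LTS(P): 3 reachable states
  m0 = b.b.(0 | 0) :: ··b··> m1
  m1 = b.(0 | 0) :: ··b··> m2
  m2 = 0 | 0 :: stopped
LTS(Q): 3 reachable states
  n0 = b.b.(0 + 0 | 0) :: ··b··> n1
  n1 = b.(0 + 0 | 0) :: ··b··> n2
  n2 = 0 + 0 | 0 :: stopped
Partition-refinement fixed point:
  B0 = {m0, n0}
  B1 = {m1, n1}
  B2 = {m2, n2}
m0 ∈ B0, n0 ∈ B0 → same block
Bisimilar ⇒ trace-equivalent.

trace-equivalent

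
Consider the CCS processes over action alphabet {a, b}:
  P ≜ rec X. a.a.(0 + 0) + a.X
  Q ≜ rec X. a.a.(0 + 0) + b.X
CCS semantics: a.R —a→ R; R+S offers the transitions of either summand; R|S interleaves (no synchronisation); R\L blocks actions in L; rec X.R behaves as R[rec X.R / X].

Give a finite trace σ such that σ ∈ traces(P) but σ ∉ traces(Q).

aaa

LTS(P): 3 reachable states
  u0 = rec X. a.a.(0 + 0) + a.X ⊢ ··a··> u0, ··a··> u1
  u1 = a.(0 + 0) ⊢ ··a··> u2
  u2 = 0 + 0 ⊢ ·
LTS(Q): 3 reachable states
  v0 = rec X. a.a.(0 + 0) + b.X ⊢ ··a··> v1, ··b··> v0
  v1 = a.(0 + 0) ⊢ ··a··> v2
  v2 = 0 + 0 ⊢ ·
Run σ = ⟨aaa⟩ on P: start {u0}
  step 1 (a): {u0, u1}
  step 2 (a): {u0, u1, u2}
  step 3 (a): {u0, u1, u2}
  ✓ P
Run σ = ⟨aaa⟩ on Q: start {v0}
  step 1 (a): {v1}
  step 2 (a): {v2}
  step 3 (a): ∅ (Q stuck)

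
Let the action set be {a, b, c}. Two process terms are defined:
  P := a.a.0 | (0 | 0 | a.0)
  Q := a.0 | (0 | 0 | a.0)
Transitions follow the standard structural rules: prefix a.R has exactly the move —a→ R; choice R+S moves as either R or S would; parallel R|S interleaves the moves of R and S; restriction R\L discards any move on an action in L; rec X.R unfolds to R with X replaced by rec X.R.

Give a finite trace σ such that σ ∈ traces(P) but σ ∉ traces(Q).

aaa

LTS(P): 6 reachable states
  s0 = a.a.0 | (0 | 0 | a.0) → -a-> s1, -a-> s2
  s1 = a.0 | (0 | 0 | a.0) → -a-> s3, -a-> s4
  s2 = a.a.0 | (0 | 0 | 0) → -a-> s4
  s3 = 0 | (0 | 0 | a.0) → -a-> s5
  s4 = a.0 | (0 | 0 | 0) → -a-> s5
  s5 = 0 | (0 | 0 | 0) → deadlocked
LTS(Q): 4 reachable states
  t0 = a.0 | (0 | 0 | a.0) → -a-> t1, -a-> t2
  t1 = 0 | (0 | 0 | a.0) → -a-> t3
  t2 = a.0 | (0 | 0 | 0) → -a-> t3
  t3 = 0 | (0 | 0 | 0) → deadlocked
Executing aaa from P (initial set {s0}):
  [1] a ⇒ {s1, s2}
  [2] a ⇒ {s3, s4}
  [3] a ⇒ {s5}
  P completes σ.
Executing aaa from Q (initial set {t0}):
  [1] a ⇒ {t1, t2}
  [2] a ⇒ {t3}
  [3] a ⇒ ∅  — Q cannot continue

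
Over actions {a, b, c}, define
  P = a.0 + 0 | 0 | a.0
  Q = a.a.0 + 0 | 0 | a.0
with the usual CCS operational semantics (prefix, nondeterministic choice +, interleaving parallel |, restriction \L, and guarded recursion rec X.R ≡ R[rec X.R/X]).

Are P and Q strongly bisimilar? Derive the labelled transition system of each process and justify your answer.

not bisimilar

Reachable graph of P (3 states):
  m0 = a.0 + 0 | 0 | a.0 → ··a··> m1, ··a··> m2
  m1 = 0 → deadlocked
  m2 = 0 | 0 | 0 → deadlocked
Reachable graph of Q (4 states):
  n0 = a.a.0 + 0 | 0 | a.0 → ··a··> n1, ··a··> n2
  n1 = 0 | 0 | 0 → deadlocked
  n2 = a.0 → ··a··> n3
  n3 = 0 → deadlocked
Partition-refinement fixed point:
  B0 = {m0, n2}
  B1 = {m1, m2, n1, n3}
  B2 = {n0}
m0 ∈ B0, n0 ∈ B2 → different blocks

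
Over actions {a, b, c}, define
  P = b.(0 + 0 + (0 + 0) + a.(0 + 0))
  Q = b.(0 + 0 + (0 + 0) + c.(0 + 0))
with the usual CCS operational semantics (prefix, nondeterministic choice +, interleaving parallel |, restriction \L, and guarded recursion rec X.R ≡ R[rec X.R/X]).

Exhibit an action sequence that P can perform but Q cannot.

ba

P's transition system — 3 states:
  u0 = b.(0 + 0 + (0 + 0) + a.(0 + 0)) has moves ··b··> u1
  u1 = 0 + 0 + (0 + 0) + a.(0 + 0) has moves ··a··> u2
  u2 = 0 + 0 has moves ·
Q's transition system — 3 states:
  v0 = b.(0 + 0 + (0 + 0) + c.(0 + 0)) has moves ··b··> v1
  v1 = 0 + 0 + (0 + 0) + c.(0 + 0) has moves ··c··> v2
  v2 = 0 + 0 has moves ·
Trace ⟨ba⟩ through P, begin at {u0}:
  [1] b ⇒ {u1}
  [2] a ⇒ {u2}
  — P admits the full trace.
Trace ⟨ba⟩ through Q, begin at {v0}:
  [1] b ⇒ {v1}
  [2] a ⇒ no successor for Q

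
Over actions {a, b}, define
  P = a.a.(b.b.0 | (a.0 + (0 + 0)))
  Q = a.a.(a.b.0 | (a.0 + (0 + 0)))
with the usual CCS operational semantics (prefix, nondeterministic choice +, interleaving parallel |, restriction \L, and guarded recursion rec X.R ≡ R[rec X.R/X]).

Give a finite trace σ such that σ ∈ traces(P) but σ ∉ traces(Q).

aab

LTS(P): 8 reachable states
  s0 = a.a.(b.b.0 | (a.0 + (0 + 0))) :: --a--▸ s1
  s1 = a.(b.b.0 | (a.0 + (0 + 0))) :: --a--▸ s2
  s2 = b.b.0 | (a.0 + (0 + 0)) :: --a--▸ s3, --b--▸ s4
  s3 = b.b.0 | 0 :: --b--▸ s5
  s4 = b.0 | (a.0 + (0 + 0)) :: --a--▸ s5, --b--▸ s6
  s5 = b.0 | 0 :: --b--▸ s7
  s6 = 0 | (a.0 + (0 + 0)) :: --a--▸ s7
  s7 = 0 | 0 :: stopped
LTS(Q): 8 reachable states
  t0 = a.a.(a.b.0 | (a.0 + (0 + 0))) :: --a--▸ t1
  t1 = a.(a.b.0 | (a.0 + (0 + 0))) :: --a--▸ t2
  t2 = a.b.0 | (a.0 + (0 + 0)) :: --a--▸ t3, --a--▸ t4
  t3 = a.b.0 | 0 :: --a--▸ t5
  t4 = b.0 | (a.0 + (0 + 0)) :: --a--▸ t5, --b--▸ t6
  t5 = b.0 | 0 :: --b--▸ t7
  t6 = 0 | (a.0 + (0 + 0)) :: --a--▸ t7
  t7 = 0 | 0 :: stopped
Trace ⟨aab⟩ through P, begin at {s0}:
  [1] a ⇒ {s1}
  [2] a ⇒ {s2}
  [3] b ⇒ {s4}
  P completes σ.
Trace ⟨aab⟩ through Q, begin at {t0}:
  [1] a ⇒ {t1}
  [2] a ⇒ {t2}
  [3] b ⇒ ∅ (Q stuck)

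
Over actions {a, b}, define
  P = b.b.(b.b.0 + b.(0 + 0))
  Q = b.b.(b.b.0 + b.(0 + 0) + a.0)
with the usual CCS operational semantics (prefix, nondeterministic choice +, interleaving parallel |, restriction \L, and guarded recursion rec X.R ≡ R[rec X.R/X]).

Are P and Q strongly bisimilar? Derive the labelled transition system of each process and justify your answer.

P's transition system — 6 states:
  p0 = b.b.(b.b.0 + b.(0 + 0)) → —b→ p1
  p1 = b.(b.b.0 + b.(0 + 0)) → —b→ p2
  p2 = b.b.0 + b.(0 + 0) → —b→ p3, —b→ p4
  p3 = 0 + 0 → ·
  p4 = b.0 → —b→ p5
  p5 = 0 → ·
Q's transition system — 6 states:
  q0 = b.b.(b.b.0 + b.(0 + 0) + a.0) → —b→ q1
  q1 = b.(b.b.0 + b.(0 + 0) + a.0) → —b→ q2
  q2 = b.b.0 + b.(0 + 0) + a.0 → —a→ q3, —b→ q4, —b→ q5
  q3 = 0 → ·
  q4 = 0 + 0 → ·
  q5 = b.0 → —b→ q3
Coarsest stable partition (strong bisimilarity classes):
  B0 = {p0}
  B1 = {p1}
  B2 = {p2}
  B3 = {p3, p5, q3, q4}
  B4 = {p4, q5}
  B5 = {q0}
  B6 = {q1}
  B7 = {q2}
p0 ∈ B0, q0 ∈ B5 → different blocks

P ≁ Q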